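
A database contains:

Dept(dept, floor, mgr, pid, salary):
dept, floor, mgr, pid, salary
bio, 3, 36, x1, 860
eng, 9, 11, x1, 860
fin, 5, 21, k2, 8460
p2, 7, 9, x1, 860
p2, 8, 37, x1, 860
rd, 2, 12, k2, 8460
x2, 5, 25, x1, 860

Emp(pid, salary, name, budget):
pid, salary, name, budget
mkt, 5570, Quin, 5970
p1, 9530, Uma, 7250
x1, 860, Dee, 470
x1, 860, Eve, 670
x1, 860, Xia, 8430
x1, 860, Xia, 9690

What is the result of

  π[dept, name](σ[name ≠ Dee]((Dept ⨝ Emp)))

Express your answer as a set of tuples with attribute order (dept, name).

{(bio, Eve), (bio, Xia), (eng, Eve), (eng, Xia), (p2, Eve), (p2, Xia), (x2, Eve), (x2, Xia)}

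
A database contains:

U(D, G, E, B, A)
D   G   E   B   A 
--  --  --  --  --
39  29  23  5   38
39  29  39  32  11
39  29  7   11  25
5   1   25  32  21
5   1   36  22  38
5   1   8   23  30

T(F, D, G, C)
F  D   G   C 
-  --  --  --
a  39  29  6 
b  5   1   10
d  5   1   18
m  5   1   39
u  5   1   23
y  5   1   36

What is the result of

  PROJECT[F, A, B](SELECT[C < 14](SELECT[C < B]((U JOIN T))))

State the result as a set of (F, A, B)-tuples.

{(a, 11, 32), (a, 25, 11), (b, 21, 32), (b, 30, 23), (b, 38, 22)}

Natural join on D, G: {(39, 29, 23, 5, 38, a, 6), (39, 29, 39, 32, 11, a, 6), (39, 29, 7, 11, 25, a, 6), (5, 1, 25, 32, 21, b, 10), (5, 1, 25, 32, 21, d, 18), (5, 1, 25, 32, 21, m, 39), (5, 1, 25, 32, 21, u, 23), (5, 1, 25, 32, 21, y, 36), (5, 1, 36, 22, 38, b, 10), (5, 1, 36, 22, 38, d, 18), (5, 1, 36, 22, 38, m, 39), (5, 1, 36, 22, 38, u, 23), (5, 1, 36, 22, 38, y, 36), (5, 1, 8, 23, 30, b, 10), (5, 1, 8, 23, 30, d, 18), (5, 1, 8, 23, 30, m, 39), (5, 1, 8, 23, 30, u, 23), (5, 1, 8, 23, 30, y, 36)}
Selection C < B: {(39, 29, 39, 32, 11, a, 6), (39, 29, 7, 11, 25, a, 6), (5, 1, 25, 32, 21, b, 10), (5, 1, 25, 32, 21, d, 18), (5, 1, 25, 32, 21, u, 23), (5, 1, 36, 22, 38, b, 10), (5, 1, 36, 22, 38, d, 18), (5, 1, 8, 23, 30, b, 10), (5, 1, 8, 23, 30, d, 18)}
Selection C < 14: {(39, 29, 39, 32, 11, a, 6), (39, 29, 7, 11, 25, a, 6), (5, 1, 25, 32, 21, b, 10), (5, 1, 36, 22, 38, b, 10), (5, 1, 8, 23, 30, b, 10)}
Projecting to F, A, B: {(a, 11, 32), (a, 25, 11), (b, 21, 32), (b, 30, 23), (b, 38, 22)}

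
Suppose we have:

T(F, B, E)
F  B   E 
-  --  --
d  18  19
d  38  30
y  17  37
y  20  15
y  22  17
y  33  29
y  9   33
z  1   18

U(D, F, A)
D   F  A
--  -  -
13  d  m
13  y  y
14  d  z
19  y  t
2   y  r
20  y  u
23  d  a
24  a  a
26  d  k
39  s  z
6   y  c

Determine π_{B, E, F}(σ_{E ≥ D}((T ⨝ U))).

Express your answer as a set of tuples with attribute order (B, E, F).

{(17, 37, y), (18, 19, d), (20, 15, y), (22, 17, y), (33, 29, y), (38, 30, d), (9, 33, y)}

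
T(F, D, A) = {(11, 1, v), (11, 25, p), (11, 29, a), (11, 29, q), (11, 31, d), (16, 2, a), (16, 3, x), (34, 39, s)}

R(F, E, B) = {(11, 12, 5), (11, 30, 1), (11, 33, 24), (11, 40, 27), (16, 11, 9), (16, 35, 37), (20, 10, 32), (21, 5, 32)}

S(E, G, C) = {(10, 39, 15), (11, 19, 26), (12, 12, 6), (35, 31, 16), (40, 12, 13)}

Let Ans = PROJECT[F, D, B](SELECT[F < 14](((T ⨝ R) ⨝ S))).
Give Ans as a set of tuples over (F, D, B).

{(11, 1, 27), (11, 1, 5), (11, 25, 27), (11, 25, 5), (11, 29, 27), (11, 29, 5), (11, 31, 27), (11, 31, 5)}

Joining T and R on F yields {(11, 1, v, 12, 5), (11, 1, v, 30, 1), (11, 1, v, 33, 24), (11, 1, v, 40, 27), (11, 25, p, 12, 5), (11, 25, p, 30, 1), (11, 25, p, 33, 24), (11, 25, p, 40, 27), (11, 29, a, 12, 5), (11, 29, a, 30, 1), (11, 29, a, 33, 24), (11, 29, a, 40, 27), (11, 29, q, 12, 5), (11, 29, q, 30, 1), (11, 29, q, 33, 24), (11, 29, q, 40, 27), (11, 31, d, 12, 5), (11, 31, d, 30, 1), (11, 31, d, 33, 24), (11, 31, d, 40, 27), (16, 2, a, 11, 9), (16, 2, a, 35, 37), (16, 3, x, 11, 9), (16, 3, x, 35, 37)}.
Joining (T ⨝ R) and S on E yields {(11, 1, v, 12, 5, 12, 6), (11, 1, v, 40, 27, 12, 13), (11, 25, p, 12, 5, 12, 6), (11, 25, p, 40, 27, 12, 13), (11, 29, a, 12, 5, 12, 6), (11, 29, a, 40, 27, 12, 13), (11, 29, q, 12, 5, 12, 6), (11, 29, q, 40, 27, 12, 13), (11, 31, d, 12, 5, 12, 6), (11, 31, d, 40, 27, 12, 13), (16, 2, a, 11, 9, 19, 26), (16, 2, a, 35, 37, 31, 16), (16, 3, x, 11, 9, 19, 26), (16, 3, x, 35, 37, 31, 16)}.
σ[F < 14]: keep tuples satisfying F < 14 → {(11, 1, v, 12, 5, 12, 6), (11, 1, v, 40, 27, 12, 13), (11, 25, p, 12, 5, 12, 6), (11, 25, p, 40, 27, 12, 13), (11, 29, a, 12, 5, 12, 6), (11, 29, a, 40, 27, 12, 13), (11, 29, q, 12, 5, 12, 6), (11, 29, q, 40, 27, 12, 13), (11, 31, d, 12, 5, 12, 6), (11, 31, d, 40, 27, 12, 13)}
Keep only column(s) F, D, B (2 duplicate(s) eliminated): {(11, 1, 27), (11, 1, 5), (11, 25, 27), (11, 25, 5), (11, 29, 27), (11, 29, 5), (11, 31, 27), (11, 31, 5)}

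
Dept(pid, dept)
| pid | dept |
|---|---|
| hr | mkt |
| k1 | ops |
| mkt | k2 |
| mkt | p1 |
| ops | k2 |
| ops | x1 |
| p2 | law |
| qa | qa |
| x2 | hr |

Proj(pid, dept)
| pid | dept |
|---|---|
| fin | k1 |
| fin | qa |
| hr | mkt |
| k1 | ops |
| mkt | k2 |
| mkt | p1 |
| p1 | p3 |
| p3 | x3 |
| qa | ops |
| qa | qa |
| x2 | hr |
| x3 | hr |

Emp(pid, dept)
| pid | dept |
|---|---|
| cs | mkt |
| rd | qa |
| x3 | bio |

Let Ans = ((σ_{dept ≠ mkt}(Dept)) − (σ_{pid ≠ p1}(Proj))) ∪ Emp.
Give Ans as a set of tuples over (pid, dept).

{(cs, mkt), (ops, k2), (ops, x1), (p2, law), (rd, qa), (x3, bio)}

σ[dept ≠ mkt]: keep tuples satisfying dept ≠ mkt → {(k1, ops), (mkt, k2), (mkt, p1), (ops, k2), (ops, x1), (p2, law), (qa, qa), (x2, hr)}
σ[pid ≠ p1]: keep tuples satisfying pid ≠ p1 → {(fin, k1), (fin, qa), (hr, mkt), (k1, ops), (mkt, k2), (mkt, p1), (p3, x3), (qa, ops), (qa, qa), (x2, hr), (x3, hr)}
Set difference of the two operands is {(ops, k2), (ops, x1), (p2, law)}.
Set union of the two operands is {(cs, mkt), (ops, k2), (ops, x1), (p2, law), (rd, qa), (x3, bio)}.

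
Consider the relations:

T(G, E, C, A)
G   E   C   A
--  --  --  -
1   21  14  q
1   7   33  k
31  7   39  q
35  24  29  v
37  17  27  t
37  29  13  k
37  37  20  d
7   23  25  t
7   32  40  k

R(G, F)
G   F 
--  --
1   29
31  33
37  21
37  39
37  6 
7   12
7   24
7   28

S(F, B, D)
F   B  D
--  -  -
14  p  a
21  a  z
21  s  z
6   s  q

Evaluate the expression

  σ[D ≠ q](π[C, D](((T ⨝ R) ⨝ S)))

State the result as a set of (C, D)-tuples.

{(13, z), (20, z), (27, z)}

T ⋈ R (natural join on G): {(1, 21, 14, q, 29), (1, 7, 33, k, 29), (31, 7, 39, q, 33), (37, 17, 27, t, 21), (37, 17, 27, t, 39), (37, 17, 27, t, 6), (37, 29, 13, k, 21), (37, 29, 13, k, 39), (37, 29, 13, k, 6), (37, 37, 20, d, 21), (37, 37, 20, d, 39), (37, 37, 20, d, 6), (7, 23, 25, t, 12), (7, 23, 25, t, 24), (7, 23, 25, t, 28), (7, 32, 40, k, 12), (7, 32, 40, k, 24), (7, 32, 40, k, 28)}
(T ⨝ R) ⋈ S (natural join on F): {(37, 17, 27, t, 21, a, z), (37, 17, 27, t, 21, s, z), (37, 17, 27, t, 6, s, q), (37, 29, 13, k, 21, a, z), (37, 29, 13, k, 21, s, z), (37, 29, 13, k, 6, s, q), (37, 37, 20, d, 21, a, z), (37, 37, 20, d, 21, s, z), (37, 37, 20, d, 6, s, q)}
π_{C, D} gives {(13, q), (13, z), (20, q), (20, z), (27, q), (27, z)} (3 duplicate(s) eliminated).
Selection D ≠ q: {(13, z), (20, z), (27, z)}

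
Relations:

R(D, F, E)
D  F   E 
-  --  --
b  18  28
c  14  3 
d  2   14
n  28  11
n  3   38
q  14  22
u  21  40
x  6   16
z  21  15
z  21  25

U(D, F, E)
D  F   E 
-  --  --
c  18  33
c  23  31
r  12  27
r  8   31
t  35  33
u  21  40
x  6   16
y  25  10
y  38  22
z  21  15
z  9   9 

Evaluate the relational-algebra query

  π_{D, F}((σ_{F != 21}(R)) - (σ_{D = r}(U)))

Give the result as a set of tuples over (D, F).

{(b, 18), (c, 14), (d, 2), (n, 28), (n, 3), (q, 14), (x, 6)}

Apply σ_{F != 21}; surviving tuples: {(b, 18, 28), (c, 14, 3), (d, 2, 14), (n, 28, 11), (n, 3, 38), (q, 14, 22), (x, 6, 16)}
Apply σ_{D = r}; surviving tuples: {(r, 12, 27), (r, 8, 31)}
Set difference of the two operands is {(b, 18, 28), (c, 14, 3), (d, 2, 14), (n, 28, 11), (n, 3, 38), (q, 14, 22), (x, 6, 16)}.
π_{D, F} gives {(b, 18), (c, 14), (d, 2), (n, 28), (n, 3), (q, 14), (x, 6)}.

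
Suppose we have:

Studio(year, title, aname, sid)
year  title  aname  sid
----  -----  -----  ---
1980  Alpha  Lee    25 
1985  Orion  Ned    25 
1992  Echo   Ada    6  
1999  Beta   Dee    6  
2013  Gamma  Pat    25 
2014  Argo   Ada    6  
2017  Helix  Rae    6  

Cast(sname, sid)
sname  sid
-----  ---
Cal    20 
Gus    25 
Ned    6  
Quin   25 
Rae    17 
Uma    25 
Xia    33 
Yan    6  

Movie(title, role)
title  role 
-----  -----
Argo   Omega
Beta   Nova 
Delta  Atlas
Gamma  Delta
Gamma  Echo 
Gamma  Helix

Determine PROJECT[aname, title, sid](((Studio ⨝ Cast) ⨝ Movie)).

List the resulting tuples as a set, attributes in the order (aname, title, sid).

{(Ada, Argo, 6), (Dee, Beta, 6), (Pat, Gamma, 25)}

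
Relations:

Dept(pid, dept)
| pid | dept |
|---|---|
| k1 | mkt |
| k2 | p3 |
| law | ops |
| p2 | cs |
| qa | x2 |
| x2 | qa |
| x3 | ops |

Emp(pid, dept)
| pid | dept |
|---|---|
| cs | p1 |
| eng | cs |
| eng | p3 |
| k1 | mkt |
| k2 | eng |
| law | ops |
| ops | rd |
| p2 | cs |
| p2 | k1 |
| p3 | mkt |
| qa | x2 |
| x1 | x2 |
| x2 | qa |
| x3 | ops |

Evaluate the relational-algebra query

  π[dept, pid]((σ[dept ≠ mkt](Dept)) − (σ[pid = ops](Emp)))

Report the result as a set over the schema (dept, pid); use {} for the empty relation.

σ[dept ≠ mkt]: keep tuples satisfying dept ≠ mkt → {(k2, p3), (law, ops), (p2, cs), (qa, x2), (x2, qa), (x3, ops)}
σ[pid = ops]: keep tuples satisfying pid = ops → {(ops, rd)}
Taking the difference: {(k2, p3), (law, ops), (p2, cs), (qa, x2), (x2, qa), (x3, ops)}
Keep only column(s) dept, pid: {(cs, p2), (ops, law), (ops, x3), (p3, k2), (qa, x2), (x2, qa)}

{(cs, p2), (ops, law), (ops, x3), (p3, k2), (qa, x2), (x2, qa)}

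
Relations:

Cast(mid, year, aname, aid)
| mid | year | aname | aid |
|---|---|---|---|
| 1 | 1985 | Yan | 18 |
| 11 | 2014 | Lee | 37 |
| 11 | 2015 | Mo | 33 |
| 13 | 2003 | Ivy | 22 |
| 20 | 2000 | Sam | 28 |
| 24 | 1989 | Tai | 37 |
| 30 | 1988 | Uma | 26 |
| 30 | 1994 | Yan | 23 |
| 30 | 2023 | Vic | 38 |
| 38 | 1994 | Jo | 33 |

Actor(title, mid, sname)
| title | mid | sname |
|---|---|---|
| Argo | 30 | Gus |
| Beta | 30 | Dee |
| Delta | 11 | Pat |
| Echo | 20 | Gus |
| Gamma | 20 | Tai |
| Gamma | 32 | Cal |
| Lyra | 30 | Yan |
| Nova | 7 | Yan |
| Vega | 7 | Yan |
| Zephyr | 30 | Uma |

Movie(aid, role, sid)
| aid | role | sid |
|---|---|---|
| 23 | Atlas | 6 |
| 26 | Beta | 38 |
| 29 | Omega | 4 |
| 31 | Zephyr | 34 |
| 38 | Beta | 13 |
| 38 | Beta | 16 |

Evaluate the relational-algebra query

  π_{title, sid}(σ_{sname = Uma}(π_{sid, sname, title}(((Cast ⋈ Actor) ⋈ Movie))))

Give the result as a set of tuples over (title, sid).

{(Zephyr, 13), (Zephyr, 16), (Zephyr, 38), (Zephyr, 6)}

Natural join on mid: {(11, 2014, Lee, 37, Delta, Pat), (11, 2015, Mo, 33, Delta, Pat), (20, 2000, Sam, 28, Echo, Gus), (20, 2000, Sam, 28, Gamma, Tai), (30, 1988, Uma, 26, Argo, Gus), (30, 1988, Uma, 26, Beta, Dee), (30, 1988, Uma, 26, Lyra, Yan), (30, 1988, Uma, 26, Zephyr, Uma), (30, 1994, Yan, 23, Argo, Gus), (30, 1994, Yan, 23, Beta, Dee), (30, 1994, Yan, 23, Lyra, Yan), (30, 1994, Yan, 23, Zephyr, Uma), (30, 2023, Vic, 38, Argo, Gus), (30, 2023, Vic, 38, Beta, Dee), (30, 2023, Vic, 38, Lyra, Yan), (30, 2023, Vic, 38, Zephyr, Uma)}
Natural join on aid: {(30, 1988, Uma, 26, Argo, Gus, Beta, 38), (30, 1988, Uma, 26, Beta, Dee, Beta, 38), (30, 1988, Uma, 26, Lyra, Yan, Beta, 38), (30, 1988, Uma, 26, Zephyr, Uma, Beta, 38), (30, 1994, Yan, 23, Argo, Gus, Atlas, 6), (30, 1994, Yan, 23, Beta, Dee, Atlas, 6), (30, 1994, Yan, 23, Lyra, Yan, Atlas, 6), (30, 1994, Yan, 23, Zephyr, Uma, Atlas, 6), (30, 2023, Vic, 38, Argo, Gus, Beta, 13), (30, 2023, Vic, 38, Argo, Gus, Beta, 16), (30, 2023, Vic, 38, Beta, Dee, Beta, 13), (30, 2023, Vic, 38, Beta, Dee, Beta, 16), (30, 2023, Vic, 38, Lyra, Yan, Beta, 13), (30, 2023, Vic, 38, Lyra, Yan, Beta, 16), (30, 2023, Vic, 38, Zephyr, Uma, Beta, 13), (30, 2023, Vic, 38, Zephyr, Uma, Beta, 16)}
π_{sid, sname, title} gives {(13, Dee, Beta), (13, Gus, Argo), (13, Uma, Zephyr), (13, Yan, Lyra), (16, Dee, Beta), (16, Gus, Argo), (16, Uma, Zephyr), (16, Yan, Lyra), (38, Dee, Beta), (38, Gus, Argo), (38, Uma, Zephyr), (38, Yan, Lyra), (6, Dee, Beta), (6, Gus, Argo), (6, Uma, Zephyr), (6, Yan, Lyra)}.
Filtering on sname = Uma leaves {(13, Uma, Zephyr), (16, Uma, Zephyr), (38, Uma, Zephyr), (6, Uma, Zephyr)}.
π_{title, sid} gives {(Zephyr, 13), (Zephyr, 16), (Zephyr, 38), (Zephyr, 6)}.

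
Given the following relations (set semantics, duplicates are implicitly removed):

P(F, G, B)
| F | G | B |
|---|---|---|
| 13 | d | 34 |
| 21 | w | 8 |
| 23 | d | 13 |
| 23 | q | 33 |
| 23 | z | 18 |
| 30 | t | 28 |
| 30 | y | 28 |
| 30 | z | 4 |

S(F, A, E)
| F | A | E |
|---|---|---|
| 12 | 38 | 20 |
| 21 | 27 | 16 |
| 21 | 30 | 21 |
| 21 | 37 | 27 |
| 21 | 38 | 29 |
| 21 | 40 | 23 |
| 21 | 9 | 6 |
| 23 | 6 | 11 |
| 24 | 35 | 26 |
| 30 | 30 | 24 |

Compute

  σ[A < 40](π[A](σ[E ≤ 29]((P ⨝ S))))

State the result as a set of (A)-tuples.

{27, 30, 37, 38, 6, 9}

Natural join on F: {(21, w, 8, 27, 16), (21, w, 8, 30, 21), (21, w, 8, 37, 27), (21, w, 8, 38, 29), (21, w, 8, 40, 23), (21, w, 8, 9, 6), (23, d, 13, 6, 11), (23, q, 33, 6, 11), (23, z, 18, 6, 11), (30, t, 28, 30, 24), (30, y, 28, 30, 24), (30, z, 4, 30, 24)}
Apply σ_{E ≤ 29}; surviving tuples: {(21, w, 8, 27, 16), (21, w, 8, 30, 21), (21, w, 8, 37, 27), (21, w, 8, 38, 29), (21, w, 8, 40, 23), (21, w, 8, 9, 6), (23, d, 13, 6, 11), (23, q, 33, 6, 11), (23, z, 18, 6, 11), (30, t, 28, 30, 24), (30, y, 28, 30, 24), (30, z, 4, 30, 24)}
Keep only column(s) A (5 duplicate(s) eliminated): {27, 30, 37, 38, 40, 6, 9}
Apply σ_{A < 40}; surviving tuples: {27, 30, 37, 38, 6, 9}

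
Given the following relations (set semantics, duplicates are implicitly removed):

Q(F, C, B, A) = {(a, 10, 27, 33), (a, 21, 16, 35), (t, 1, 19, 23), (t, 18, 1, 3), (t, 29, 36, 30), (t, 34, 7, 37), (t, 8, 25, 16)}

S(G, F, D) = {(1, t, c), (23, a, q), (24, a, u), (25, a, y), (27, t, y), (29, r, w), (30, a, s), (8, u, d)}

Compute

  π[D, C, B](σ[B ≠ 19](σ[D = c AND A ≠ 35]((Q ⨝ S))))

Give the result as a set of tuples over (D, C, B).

{(c, 18, 1), (c, 29, 36), (c, 34, 7), (c, 8, 25)}

Natural join on F: {(a, 10, 27, 33, 23, q), (a, 10, 27, 33, 24, u), (a, 10, 27, 33, 25, y), (a, 10, 27, 33, 30, s), (a, 21, 16, 35, 23, q), (a, 21, 16, 35, 24, u), (a, 21, 16, 35, 25, y), (a, 21, 16, 35, 30, s), (t, 1, 19, 23, 1, c), (t, 1, 19, 23, 27, y), (t, 18, 1, 3, 1, c), (t, 18, 1, 3, 27, y), (t, 29, 36, 30, 1, c), (t, 29, 36, 30, 27, y), (t, 34, 7, 37, 1, c), (t, 34, 7, 37, 27, y), (t, 8, 25, 16, 1, c), (t, 8, 25, 16, 27, y)}
Filtering on D = c AND A ≠ 35 leaves {(t, 1, 19, 23, 1, c), (t, 18, 1, 3, 1, c), (t, 29, 36, 30, 1, c), (t, 34, 7, 37, 1, c), (t, 8, 25, 16, 1, c)}.
Filtering on B ≠ 19 leaves {(t, 18, 1, 3, 1, c), (t, 29, 36, 30, 1, c), (t, 34, 7, 37, 1, c), (t, 8, 25, 16, 1, c)}.
π[D, C, B]: project onto (D, C, B) → {(c, 18, 1), (c, 29, 36), (c, 34, 7), (c, 8, 25)}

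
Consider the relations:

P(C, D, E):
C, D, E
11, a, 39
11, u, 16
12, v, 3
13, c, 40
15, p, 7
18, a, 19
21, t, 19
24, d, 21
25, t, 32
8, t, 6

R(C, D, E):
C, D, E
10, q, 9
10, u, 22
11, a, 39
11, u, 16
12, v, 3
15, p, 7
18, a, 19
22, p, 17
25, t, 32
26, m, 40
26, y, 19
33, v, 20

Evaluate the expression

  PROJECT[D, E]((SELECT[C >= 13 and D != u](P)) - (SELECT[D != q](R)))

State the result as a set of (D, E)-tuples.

Filtering on C >= 13 and D != u leaves {(13, c, 40), (15, p, 7), (18, a, 19), (21, t, 19), (24, d, 21), (25, t, 32)}.
Filtering on D != q leaves {(10, u, 22), (11, a, 39), (11, u, 16), (12, v, 3), (15, p, 7), (18, a, 19), (22, p, 17), (25, t, 32), (26, m, 40), (26, y, 19), (33, v, 20)}.
Difference: {(13, c, 40), (15, p, 7), (18, a, 19), (21, t, 19), (24, d, 21), (25, t, 32)} with {(10, u, 22), (11, a, 39), (11, u, 16), (12, v, 3), (15, p, 7), (18, a, 19), (22, p, 17), (25, t, 32), (26, m, 40), (26, y, 19), (33, v, 20)} → {(13, c, 40), (21, t, 19), (24, d, 21)}
π[D, E]: project onto (D, E) → {(c, 40), (d, 21), (t, 19)}

{(c, 40), (d, 21), (t, 19)}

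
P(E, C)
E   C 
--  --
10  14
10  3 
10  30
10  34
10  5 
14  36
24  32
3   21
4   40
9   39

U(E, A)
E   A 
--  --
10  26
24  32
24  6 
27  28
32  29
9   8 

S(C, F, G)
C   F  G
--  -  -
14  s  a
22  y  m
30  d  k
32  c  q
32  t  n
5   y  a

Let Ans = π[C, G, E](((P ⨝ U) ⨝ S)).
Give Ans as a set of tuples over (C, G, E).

Joining P and U on E yields {(10, 14, 26), (10, 3, 26), (10, 30, 26), (10, 34, 26), (10, 5, 26), (24, 32, 32), (24, 32, 6), (9, 39, 8)}.
Joining (P ⨝ U) and S on C yields {(10, 14, 26, s, a), (10, 30, 26, d, k), (10, 5, 26, y, a), (24, 32, 32, c, q), (24, 32, 32, t, n), (24, 32, 6, c, q), (24, 32, 6, t, n)}.
Projecting to C, G, E (2 duplicate(s) eliminated): {(14, a, 10), (30, k, 10), (32, n, 24), (32, q, 24), (5, a, 10)}

{(14, a, 10), (30, k, 10), (32, n, 24), (32, q, 24), (5, a, 10)}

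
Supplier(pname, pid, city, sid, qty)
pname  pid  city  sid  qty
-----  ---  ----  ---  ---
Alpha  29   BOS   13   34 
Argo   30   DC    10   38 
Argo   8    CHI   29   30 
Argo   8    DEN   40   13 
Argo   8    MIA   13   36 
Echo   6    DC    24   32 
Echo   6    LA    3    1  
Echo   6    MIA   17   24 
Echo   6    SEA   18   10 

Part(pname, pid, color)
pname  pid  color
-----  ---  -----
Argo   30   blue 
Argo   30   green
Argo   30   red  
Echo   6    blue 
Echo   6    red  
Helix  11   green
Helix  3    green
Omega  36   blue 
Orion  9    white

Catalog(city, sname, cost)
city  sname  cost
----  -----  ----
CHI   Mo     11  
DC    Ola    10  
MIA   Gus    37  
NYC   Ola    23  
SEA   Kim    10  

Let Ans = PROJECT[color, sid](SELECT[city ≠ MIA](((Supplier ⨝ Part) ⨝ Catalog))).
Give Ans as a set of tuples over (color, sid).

Natural join on pname, pid: {(Argo, 30, DC, 10, 38, blue), (Argo, 30, DC, 10, 38, green), (Argo, 30, DC, 10, 38, red), (Echo, 6, DC, 24, 32, blue), (Echo, 6, DC, 24, 32, red), (Echo, 6, LA, 3, 1, blue), (Echo, 6, LA, 3, 1, red), (Echo, 6, MIA, 17, 24, blue), (Echo, 6, MIA, 17, 24, red), (Echo, 6, SEA, 18, 10, blue), (Echo, 6, SEA, 18, 10, red)}
Natural join on city: {(Argo, 30, DC, 10, 38, blue, Ola, 10), (Argo, 30, DC, 10, 38, green, Ola, 10), (Argo, 30, DC, 10, 38, red, Ola, 10), (Echo, 6, DC, 24, 32, blue, Ola, 10), (Echo, 6, DC, 24, 32, red, Ola, 10), (Echo, 6, MIA, 17, 24, blue, Gus, 37), (Echo, 6, MIA, 17, 24, red, Gus, 37), (Echo, 6, SEA, 18, 10, blue, Kim, 10), (Echo, 6, SEA, 18, 10, red, Kim, 10)}
σ[city ≠ MIA]: keep tuples satisfying city ≠ MIA → {(Argo, 30, DC, 10, 38, blue, Ola, 10), (Argo, 30, DC, 10, 38, green, Ola, 10), (Argo, 30, DC, 10, 38, red, Ola, 10), (Echo, 6, DC, 24, 32, blue, Ola, 10), (Echo, 6, DC, 24, 32, red, Ola, 10), (Echo, 6, SEA, 18, 10, blue, Kim, 10), (Echo, 6, SEA, 18, 10, red, Kim, 10)}
π[color, sid]: project onto (color, sid) → {(blue, 10), (blue, 18), (blue, 24), (green, 10), (red, 10), (red, 18), (red, 24)}

{(blue, 10), (blue, 18), (blue, 24), (green, 10), (red, 10), (red, 18), (red, 24)}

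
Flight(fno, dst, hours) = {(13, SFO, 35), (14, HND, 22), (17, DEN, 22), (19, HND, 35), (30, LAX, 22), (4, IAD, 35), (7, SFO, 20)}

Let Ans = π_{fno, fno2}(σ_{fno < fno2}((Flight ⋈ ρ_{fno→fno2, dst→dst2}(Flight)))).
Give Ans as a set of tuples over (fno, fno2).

ρ[fno→fno2, dst→dst2]: schema becomes (fno2, dst2, hours); tuples unchanged.
Flight ⋈ ρ_{fno→fno2, dst→dst2}(Flight) (natural join on hours): {(13, SFO, 35, 13, SFO), (13, SFO, 35, 19, HND), (13, SFO, 35, 4, IAD), (14, HND, 22, 14, HND), (14, HND, 22, 17, DEN), (14, HND, 22, 30, LAX), (17, DEN, 22, 14, HND), (17, DEN, 22, 17, DEN), (17, DEN, 22, 30, LAX), (19, HND, 35, 13, SFO), (19, HND, 35, 19, HND), (19, HND, 35, 4, IAD), (30, LAX, 22, 14, HND), (30, LAX, 22, 17, DEN), (30, LAX, 22, 30, LAX), (4, IAD, 35, 13, SFO), (4, IAD, 35, 19, HND), (4, IAD, 35, 4, IAD), (7, SFO, 20, 7, SFO)}
σ[fno < fno2]: keep tuples satisfying fno < fno2 → {(13, SFO, 35, 19, HND), (14, HND, 22, 17, DEN), (14, HND, 22, 30, LAX), (17, DEN, 22, 30, LAX), (4, IAD, 35, 13, SFO), (4, IAD, 35, 19, HND)}
Keep only column(s) fno, fno2: {(13, 19), (14, 17), (14, 30), (17, 30), (4, 13), (4, 19)}

{(13, 19), (14, 17), (14, 30), (17, 30), (4, 13), (4, 19)}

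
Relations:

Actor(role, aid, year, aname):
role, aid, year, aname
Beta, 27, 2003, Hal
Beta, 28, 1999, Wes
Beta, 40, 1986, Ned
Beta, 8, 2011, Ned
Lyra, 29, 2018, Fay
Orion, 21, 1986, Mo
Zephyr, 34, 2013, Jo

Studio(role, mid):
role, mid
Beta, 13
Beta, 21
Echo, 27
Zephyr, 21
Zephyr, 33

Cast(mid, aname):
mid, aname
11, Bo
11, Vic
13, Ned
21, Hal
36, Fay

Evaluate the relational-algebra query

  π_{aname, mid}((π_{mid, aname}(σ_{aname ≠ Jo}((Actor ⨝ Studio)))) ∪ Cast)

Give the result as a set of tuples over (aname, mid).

Joining Actor and Studio on role yields {(Beta, 27, 2003, Hal, 13), (Beta, 27, 2003, Hal, 21), (Beta, 28, 1999, Wes, 13), (Beta, 28, 1999, Wes, 21), (Beta, 40, 1986, Ned, 13), (Beta, 40, 1986, Ned, 21), (Beta, 8, 2011, Ned, 13), (Beta, 8, 2011, Ned, 21), (Zephyr, 34, 2013, Jo, 21), (Zephyr, 34, 2013, Jo, 33)}.
Filtering on aname ≠ Jo leaves {(Beta, 27, 2003, Hal, 13), (Beta, 27, 2003, Hal, 21), (Beta, 28, 1999, Wes, 13), (Beta, 28, 1999, Wes, 21), (Beta, 40, 1986, Ned, 13), (Beta, 40, 1986, Ned, 21), (Beta, 8, 2011, Ned, 13), (Beta, 8, 2011, Ned, 21)}.
π[mid, aname]: project onto (mid, aname) (2 duplicate(s) eliminated) → {(13, Hal), (13, Ned), (13, Wes), (21, Hal), (21, Ned), (21, Wes)}
Taking the union: {(11, Bo), (11, Vic), (13, Hal), (13, Ned), (13, Wes), (21, Hal), (21, Ned), (21, Wes), (36, Fay)}
π[aname, mid]: project onto (aname, mid) → {(Bo, 11), (Fay, 36), (Hal, 13), (Hal, 21), (Ned, 13), (Ned, 21), (Vic, 11), (Wes, 13), (Wes, 21)}

{(Bo, 11), (Fay, 36), (Hal, 13), (Hal, 21), (Ned, 13), (Ned, 21), (Vic, 11), (Wes, 13), (Wes, 21)}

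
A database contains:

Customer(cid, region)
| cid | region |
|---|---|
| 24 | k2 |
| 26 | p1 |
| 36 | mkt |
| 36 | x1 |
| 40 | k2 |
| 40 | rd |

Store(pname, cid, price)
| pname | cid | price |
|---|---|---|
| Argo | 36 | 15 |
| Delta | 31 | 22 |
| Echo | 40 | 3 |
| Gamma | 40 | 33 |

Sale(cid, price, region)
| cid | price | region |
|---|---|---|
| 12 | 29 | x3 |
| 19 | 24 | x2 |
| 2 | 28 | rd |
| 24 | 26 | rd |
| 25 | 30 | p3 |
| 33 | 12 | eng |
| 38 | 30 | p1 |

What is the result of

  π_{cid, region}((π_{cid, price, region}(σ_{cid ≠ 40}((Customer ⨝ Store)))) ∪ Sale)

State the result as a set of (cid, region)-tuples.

Joining Customer and Store on cid yields {(36, mkt, Argo, 15), (36, x1, Argo, 15), (40, k2, Echo, 3), (40, k2, Gamma, 33), (40, rd, Echo, 3), (40, rd, Gamma, 33)}.
Selection cid ≠ 40: {(36, mkt, Argo, 15), (36, x1, Argo, 15)}
π[cid, price, region]: project onto (cid, price, region) → {(36, 15, mkt), (36, 15, x1)}
Taking the union: {(12, 29, x3), (19, 24, x2), (2, 28, rd), (24, 26, rd), (25, 30, p3), (33, 12, eng), (36, 15, mkt), (36, 15, x1), (38, 30, p1)}
π[cid, region]: project onto (cid, region) → {(12, x3), (19, x2), (2, rd), (24, rd), (25, p3), (33, eng), (36, mkt), (36, x1), (38, p1)}

{(12, x3), (19, x2), (2, rd), (24, rd), (25, p3), (33, eng), (36, mkt), (36, x1), (38, p1)}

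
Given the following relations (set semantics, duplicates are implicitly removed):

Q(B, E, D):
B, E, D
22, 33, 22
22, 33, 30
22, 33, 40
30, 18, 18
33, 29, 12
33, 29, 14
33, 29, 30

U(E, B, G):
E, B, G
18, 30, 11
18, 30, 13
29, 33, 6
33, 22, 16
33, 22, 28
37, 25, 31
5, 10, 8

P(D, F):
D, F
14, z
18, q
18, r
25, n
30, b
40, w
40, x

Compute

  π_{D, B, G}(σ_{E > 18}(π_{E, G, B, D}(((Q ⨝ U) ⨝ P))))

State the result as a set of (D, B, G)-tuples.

{(14, 33, 6), (30, 22, 16), (30, 22, 28), (30, 33, 6), (40, 22, 16), (40, 22, 28)}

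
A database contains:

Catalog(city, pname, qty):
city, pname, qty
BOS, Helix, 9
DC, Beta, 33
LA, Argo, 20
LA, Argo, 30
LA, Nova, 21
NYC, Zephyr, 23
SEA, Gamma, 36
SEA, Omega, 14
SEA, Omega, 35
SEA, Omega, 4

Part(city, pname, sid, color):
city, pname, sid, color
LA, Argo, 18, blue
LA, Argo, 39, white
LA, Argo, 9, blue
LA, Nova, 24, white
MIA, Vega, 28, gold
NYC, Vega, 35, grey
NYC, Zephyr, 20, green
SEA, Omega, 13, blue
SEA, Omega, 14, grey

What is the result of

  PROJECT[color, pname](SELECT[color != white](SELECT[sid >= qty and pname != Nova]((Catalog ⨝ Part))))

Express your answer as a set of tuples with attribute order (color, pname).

Joining Catalog and Part on city, pname yields {(LA, Argo, 20, 18, blue), (LA, Argo, 20, 39, white), (LA, Argo, 20, 9, blue), (LA, Argo, 30, 18, blue), (LA, Argo, 30, 39, white), (LA, Argo, 30, 9, blue), (LA, Nova, 21, 24, white), (NYC, Zephyr, 23, 20, green), (SEA, Omega, 14, 13, blue), (SEA, Omega, 14, 14, grey), (SEA, Omega, 35, 13, blue), (SEA, Omega, 35, 14, grey), (SEA, Omega, 4, 13, blue), (SEA, Omega, 4, 14, grey)}.
σ[sid >= qty and pname != Nova]: keep tuples satisfying sid >= qty and pname != Nova → {(LA, Argo, 20, 39, white), (LA, Argo, 30, 39, white), (SEA, Omega, 14, 14, grey), (SEA, Omega, 4, 13, blue), (SEA, Omega, 4, 14, grey)}
σ[color != white]: keep tuples satisfying color != white → {(SEA, Omega, 14, 14, grey), (SEA, Omega, 4, 13, blue), (SEA, Omega, 4, 14, grey)}
π[color, pname]: project onto (color, pname) (1 duplicate(s) eliminated) → {(blue, Omega), (grey, Omega)}

{(blue, Omega), (grey, Omega)}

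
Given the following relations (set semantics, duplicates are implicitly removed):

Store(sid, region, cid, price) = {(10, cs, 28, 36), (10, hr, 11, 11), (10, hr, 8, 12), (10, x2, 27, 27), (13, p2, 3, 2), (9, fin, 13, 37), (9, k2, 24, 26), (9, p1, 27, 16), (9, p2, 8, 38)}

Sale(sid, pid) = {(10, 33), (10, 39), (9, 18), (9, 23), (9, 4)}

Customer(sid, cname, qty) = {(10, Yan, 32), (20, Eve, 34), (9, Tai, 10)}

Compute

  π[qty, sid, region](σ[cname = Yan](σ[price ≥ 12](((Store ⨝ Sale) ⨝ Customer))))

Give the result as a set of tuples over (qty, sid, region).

Joining Store and Sale on sid yields {(10, cs, 28, 36, 33), (10, cs, 28, 36, 39), (10, hr, 11, 11, 33), (10, hr, 11, 11, 39), (10, hr, 8, 12, 33), (10, hr, 8, 12, 39), (10, x2, 27, 27, 33), (10, x2, 27, 27, 39), (9, fin, 13, 37, 18), (9, fin, 13, 37, 23), (9, fin, 13, 37, 4), (9, k2, 24, 26, 18), (9, k2, 24, 26, 23), (9, k2, 24, 26, 4), (9, p1, 27, 16, 18), (9, p1, 27, 16, 23), (9, p1, 27, 16, 4), (9, p2, 8, 38, 18), (9, p2, 8, 38, 23), (9, p2, 8, 38, 4)}.
Joining (Store ⨝ Sale) and Customer on sid yields {(10, cs, 28, 36, 33, Yan, 32), (10, cs, 28, 36, 39, Yan, 32), (10, hr, 11, 11, 33, Yan, 32), (10, hr, 11, 11, 39, Yan, 32), (10, hr, 8, 12, 33, Yan, 32), (10, hr, 8, 12, 39, Yan, 32), (10, x2, 27, 27, 33, Yan, 32), (10, x2, 27, 27, 39, Yan, 32), (9, fin, 13, 37, 18, Tai, 10), (9, fin, 13, 37, 23, Tai, 10), (9, fin, 13, 37, 4, Tai, 10), (9, k2, 24, 26, 18, Tai, 10), (9, k2, 24, 26, 23, Tai, 10), (9, k2, 24, 26, 4, Tai, 10), (9, p1, 27, 16, 18, Tai, 10), (9, p1, 27, 16, 23, Tai, 10), (9, p1, 27, 16, 4, Tai, 10), (9, p2, 8, 38, 18, Tai, 10), (9, p2, 8, 38, 23, Tai, 10), (9, p2, 8, 38, 4, Tai, 10)}.
σ[price ≥ 12]: keep tuples satisfying price ≥ 12 → {(10, cs, 28, 36, 33, Yan, 32), (10, cs, 28, 36, 39, Yan, 32), (10, hr, 8, 12, 33, Yan, 32), (10, hr, 8, 12, 39, Yan, 32), (10, x2, 27, 27, 33, Yan, 32), (10, x2, 27, 27, 39, Yan, 32), (9, fin, 13, 37, 18, Tai, 10), (9, fin, 13, 37, 23, Tai, 10), (9, fin, 13, 37, 4, Tai, 10), (9, k2, 24, 26, 18, Tai, 10), (9, k2, 24, 26, 23, Tai, 10), (9, k2, 24, 26, 4, Tai, 10), (9, p1, 27, 16, 18, Tai, 10), (9, p1, 27, 16, 23, Tai, 10), (9, p1, 27, 16, 4, Tai, 10), (9, p2, 8, 38, 18, Tai, 10), (9, p2, 8, 38, 23, Tai, 10), (9, p2, 8, 38, 4, Tai, 10)}
σ[cname = Yan]: keep tuples satisfying cname = Yan → {(10, cs, 28, 36, 33, Yan, 32), (10, cs, 28, 36, 39, Yan, 32), (10, hr, 8, 12, 33, Yan, 32), (10, hr, 8, 12, 39, Yan, 32), (10, x2, 27, 27, 33, Yan, 32), (10, x2, 27, 27, 39, Yan, 32)}
Keep only column(s) qty, sid, region (3 duplicate(s) eliminated): {(32, 10, cs), (32, 10, hr), (32, 10, x2)}

{(32, 10, cs), (32, 10, hr), (32, 10, x2)}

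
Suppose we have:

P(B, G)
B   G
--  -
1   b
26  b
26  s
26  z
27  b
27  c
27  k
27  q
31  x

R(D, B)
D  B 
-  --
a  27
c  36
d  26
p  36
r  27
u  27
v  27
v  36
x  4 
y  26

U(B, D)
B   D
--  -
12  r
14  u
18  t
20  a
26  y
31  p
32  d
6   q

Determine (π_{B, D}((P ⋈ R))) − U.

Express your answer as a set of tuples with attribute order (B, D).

{(26, d), (27, a), (27, r), (27, u), (27, v)}

P ⋈ R (natural join on B): {(26, b, d), (26, b, y), (26, s, d), (26, s, y), (26, z, d), (26, z, y), (27, b, a), (27, b, r), (27, b, u), (27, b, v), (27, c, a), (27, c, r), (27, c, u), (27, c, v), (27, k, a), (27, k, r), (27, k, u), (27, k, v), (27, q, a), (27, q, r), (27, q, u), (27, q, v)}
Projecting to B, D (16 duplicate(s) eliminated): {(26, d), (26, y), (27, a), (27, r), (27, u), (27, v)}
Difference: {(26, d), (26, y), (27, a), (27, r), (27, u), (27, v)} with {(12, r), (14, u), (18, t), (20, a), (26, y), (31, p), (32, d), (6, q)} → {(26, d), (27, a), (27, r), (27, u), (27, v)}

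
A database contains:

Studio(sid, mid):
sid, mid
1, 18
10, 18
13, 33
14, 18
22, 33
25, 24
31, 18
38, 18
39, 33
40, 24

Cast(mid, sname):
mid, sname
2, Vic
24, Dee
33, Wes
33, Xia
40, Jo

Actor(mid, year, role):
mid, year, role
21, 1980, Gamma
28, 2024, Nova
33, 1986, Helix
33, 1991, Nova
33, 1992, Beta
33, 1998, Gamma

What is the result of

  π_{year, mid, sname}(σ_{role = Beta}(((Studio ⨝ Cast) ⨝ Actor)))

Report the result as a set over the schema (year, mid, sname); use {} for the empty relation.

{(1992, 33, Wes), (1992, 33, Xia)}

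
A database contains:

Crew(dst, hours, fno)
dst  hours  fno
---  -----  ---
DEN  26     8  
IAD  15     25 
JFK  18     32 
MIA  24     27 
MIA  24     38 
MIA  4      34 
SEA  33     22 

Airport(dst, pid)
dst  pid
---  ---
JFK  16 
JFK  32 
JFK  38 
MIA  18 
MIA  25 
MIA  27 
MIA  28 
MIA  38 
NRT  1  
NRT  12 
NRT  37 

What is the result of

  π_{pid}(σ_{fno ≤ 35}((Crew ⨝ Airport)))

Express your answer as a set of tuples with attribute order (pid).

Crew ⋈ Airport (natural join on dst): {(JFK, 18, 32, 16), (JFK, 18, 32, 32), (JFK, 18, 32, 38), (MIA, 24, 27, 18), (MIA, 24, 27, 25), (MIA, 24, 27, 27), (MIA, 24, 27, 28), (MIA, 24, 27, 38), (MIA, 24, 38, 18), (MIA, 24, 38, 25), (MIA, 24, 38, 27), (MIA, 24, 38, 28), (MIA, 24, 38, 38), (MIA, 4, 34, 18), (MIA, 4, 34, 25), (MIA, 4, 34, 27), (MIA, 4, 34, 28), (MIA, 4, 34, 38)}
Filtering on fno ≤ 35 leaves {(JFK, 18, 32, 16), (JFK, 18, 32, 32), (JFK, 18, 32, 38), (MIA, 24, 27, 18), (MIA, 24, 27, 25), (MIA, 24, 27, 27), (MIA, 24, 27, 28), (MIA, 24, 27, 38), (MIA, 4, 34, 18), (MIA, 4, 34, 25), (MIA, 4, 34, 27), (MIA, 4, 34, 28), (MIA, 4, 34, 38)}.
π[pid]: project onto (pid) (6 duplicate(s) eliminated) → {16, 18, 25, 27, 28, 32, 38}

{16, 18, 25, 27, 28, 32, 38}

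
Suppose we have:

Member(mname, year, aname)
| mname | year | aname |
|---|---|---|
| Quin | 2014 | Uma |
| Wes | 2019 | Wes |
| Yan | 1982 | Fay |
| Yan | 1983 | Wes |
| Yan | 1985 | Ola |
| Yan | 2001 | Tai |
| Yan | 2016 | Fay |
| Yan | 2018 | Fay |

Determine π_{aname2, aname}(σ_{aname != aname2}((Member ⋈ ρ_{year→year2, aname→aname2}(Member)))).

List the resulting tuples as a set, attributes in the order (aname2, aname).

ρ[year→year2, aname→aname2]: schema becomes (mname, year2, aname2); tuples unchanged.
Joining Member and ρ_{year→year2, aname→aname2}(Member) on mname yields {(Quin, 2014, Uma, 2014, Uma), (Wes, 2019, Wes, 2019, Wes), (Yan, 1982, Fay, 1982, Fay), (Yan, 1982, Fay, 1983, Wes), (Yan, 1982, Fay, 1985, Ola), (Yan, 1982, Fay, 2001, Tai), (Yan, 1982, Fay, 2016, Fay), (Yan, 1982, Fay, 2018, Fay), (Yan, 1983, Wes, 1982, Fay), (Yan, 1983, Wes, 1983, Wes), (Yan, 1983, Wes, 1985, Ola), (Yan, 1983, Wes, 2001, Tai), (Yan, 1983, Wes, 2016, Fay), (Yan, 1983, Wes, 2018, Fay), (Yan, 1985, Ola, 1982, Fay), (Yan, 1985, Ola, 1983, Wes), (Yan, 1985, Ola, 1985, Ola), (Yan, 1985, Ola, 2001, Tai), (Yan, 1985, Ola, 2016, Fay), (Yan, 1985, Ola, 2018, Fay), (Yan, 2001, Tai, 1982, Fay), (Yan, 2001, Tai, 1983, Wes), (Yan, 2001, Tai, 1985, Ola), (Yan, 2001, Tai, 2001, Tai), (Yan, 2001, Tai, 2016, Fay), (Yan, 2001, Tai, 2018, Fay), (Yan, 2016, Fay, 1982, Fay), (Yan, 2016, Fay, 1983, Wes), (Yan, 2016, Fay, 1985, Ola), (Yan, 2016, Fay, 2001, Tai), (Yan, 2016, Fay, 2016, Fay), (Yan, 2016, Fay, 2018, Fay), (Yan, 2018, Fay, 1982, Fay), (Yan, 2018, Fay, 1983, Wes), (Yan, 2018, Fay, 1985, Ola), (Yan, 2018, Fay, 2001, Tai), (Yan, 2018, Fay, 2016, Fay), (Yan, 2018, Fay, 2018, Fay)}.
σ[aname != aname2]: keep tuples satisfying aname != aname2 → {(Yan, 1982, Fay, 1983, Wes), (Yan, 1982, Fay, 1985, Ola), (Yan, 1982, Fay, 2001, Tai), (Yan, 1983, Wes, 1982, Fay), (Yan, 1983, Wes, 1985, Ola), (Yan, 1983, Wes, 2001, Tai), (Yan, 1983, Wes, 2016, Fay), (Yan, 1983, Wes, 2018, Fay), (Yan, 1985, Ola, 1982, Fay), (Yan, 1985, Ola, 1983, Wes), (Yan, 1985, Ola, 2001, Tai), (Yan, 1985, Ola, 2016, Fay), (Yan, 1985, Ola, 2018, Fay), (Yan, 2001, Tai, 1982, Fay), (Yan, 2001, Tai, 1983, Wes), (Yan, 2001, Tai, 1985, Ola), (Yan, 2001, Tai, 2016, Fay), (Yan, 2001, Tai, 2018, Fay), (Yan, 2016, Fay, 1983, Wes), (Yan, 2016, Fay, 1985, Ola), (Yan, 2016, Fay, 2001, Tai), (Yan, 2018, Fay, 1983, Wes), (Yan, 2018, Fay, 1985, Ola), (Yan, 2018, Fay, 2001, Tai)}
Projecting to aname2, aname (12 duplicate(s) eliminated): {(Fay, Ola), (Fay, Tai), (Fay, Wes), (Ola, Fay), (Ola, Tai), (Ola, Wes), (Tai, Fay), (Tai, Ola), (Tai, Wes), (Wes, Fay), (Wes, Ola), (Wes, Tai)}

{(Fay, Ola), (Fay, Tai), (Fay, Wes), (Ola, Fay), (Ola, Tai), (Ola, Wes), (Tai, Fay), (Tai, Ola), (Tai, Wes), (Wes, Fay), (Wes, Ola), (Wes, Tai)}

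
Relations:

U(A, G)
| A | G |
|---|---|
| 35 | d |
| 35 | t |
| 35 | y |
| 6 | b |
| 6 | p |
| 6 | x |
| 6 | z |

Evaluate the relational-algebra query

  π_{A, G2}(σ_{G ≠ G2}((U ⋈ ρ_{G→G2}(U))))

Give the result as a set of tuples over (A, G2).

ρ[G→G2]: schema becomes (A, G2); tuples unchanged.
Natural join on A: {(35, d, d), (35, d, t), (35, d, y), (35, t, d), (35, t, t), (35, t, y), (35, y, d), (35, y, t), (35, y, y), (6, b, b), (6, b, p), (6, b, x), (6, b, z), (6, p, b), (6, p, p), (6, p, x), (6, p, z), (6, x, b), (6, x, p), (6, x, x), (6, x, z), (6, z, b), (6, z, p), (6, z, x), (6, z, z)}
Selection G ≠ G2: {(35, d, t), (35, d, y), (35, t, d), (35, t, y), (35, y, d), (35, y, t), (6, b, p), (6, b, x), (6, b, z), (6, p, b), (6, p, x), (6, p, z), (6, x, b), (6, x, p), (6, x, z), (6, z, b), (6, z, p), (6, z, x)}
Projecting to A, G2 (11 duplicate(s) eliminated): {(35, d), (35, t), (35, y), (6, b), (6, p), (6, x), (6, z)}

{(35, d), (35, t), (35, y), (6, b), (6, p), (6, x), (6, z)}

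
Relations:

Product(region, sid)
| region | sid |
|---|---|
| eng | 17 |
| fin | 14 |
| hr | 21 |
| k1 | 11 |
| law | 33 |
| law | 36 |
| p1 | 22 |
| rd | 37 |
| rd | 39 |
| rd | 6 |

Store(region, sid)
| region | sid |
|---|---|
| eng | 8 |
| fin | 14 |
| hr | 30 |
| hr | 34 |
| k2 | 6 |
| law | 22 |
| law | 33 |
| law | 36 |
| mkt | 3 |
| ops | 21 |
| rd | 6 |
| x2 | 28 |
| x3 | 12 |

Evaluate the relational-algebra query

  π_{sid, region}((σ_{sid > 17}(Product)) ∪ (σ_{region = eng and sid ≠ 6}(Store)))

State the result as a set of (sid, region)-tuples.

{(21, hr), (22, p1), (33, law), (36, law), (37, rd), (39, rd), (8, eng)}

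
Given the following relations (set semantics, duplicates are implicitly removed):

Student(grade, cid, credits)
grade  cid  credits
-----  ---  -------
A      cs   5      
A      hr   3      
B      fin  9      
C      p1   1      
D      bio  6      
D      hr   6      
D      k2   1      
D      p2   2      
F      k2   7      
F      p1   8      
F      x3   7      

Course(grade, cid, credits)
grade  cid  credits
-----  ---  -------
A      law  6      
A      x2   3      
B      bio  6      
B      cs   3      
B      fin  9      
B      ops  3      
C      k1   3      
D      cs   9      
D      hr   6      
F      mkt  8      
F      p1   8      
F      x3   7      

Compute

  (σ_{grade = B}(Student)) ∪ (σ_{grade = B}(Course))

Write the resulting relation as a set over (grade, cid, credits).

{(B, bio, 6), (B, cs, 3), (B, fin, 9), (B, ops, 3)}

σ[grade = B]: keep tuples satisfying grade = B → {(B, fin, 9)}
σ[grade = B]: keep tuples satisfying grade = B → {(B, bio, 6), (B, cs, 3), (B, fin, 9), (B, ops, 3)}
Union: {(B, fin, 9)} with {(B, bio, 6), (B, cs, 3), (B, fin, 9), (B, ops, 3)} → {(B, bio, 6), (B, cs, 3), (B, fin, 9), (B, ops, 3)}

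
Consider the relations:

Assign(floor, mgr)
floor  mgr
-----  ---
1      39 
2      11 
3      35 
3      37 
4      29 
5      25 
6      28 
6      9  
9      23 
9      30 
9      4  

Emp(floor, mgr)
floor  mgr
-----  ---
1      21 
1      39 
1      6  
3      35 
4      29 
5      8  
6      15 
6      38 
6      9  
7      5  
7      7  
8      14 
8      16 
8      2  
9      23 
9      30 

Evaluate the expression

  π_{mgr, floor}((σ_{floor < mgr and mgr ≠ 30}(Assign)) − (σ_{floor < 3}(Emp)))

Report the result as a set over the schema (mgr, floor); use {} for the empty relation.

{(11, 2), (23, 9), (25, 5), (28, 6), (29, 4), (35, 3), (37, 3), (9, 6)}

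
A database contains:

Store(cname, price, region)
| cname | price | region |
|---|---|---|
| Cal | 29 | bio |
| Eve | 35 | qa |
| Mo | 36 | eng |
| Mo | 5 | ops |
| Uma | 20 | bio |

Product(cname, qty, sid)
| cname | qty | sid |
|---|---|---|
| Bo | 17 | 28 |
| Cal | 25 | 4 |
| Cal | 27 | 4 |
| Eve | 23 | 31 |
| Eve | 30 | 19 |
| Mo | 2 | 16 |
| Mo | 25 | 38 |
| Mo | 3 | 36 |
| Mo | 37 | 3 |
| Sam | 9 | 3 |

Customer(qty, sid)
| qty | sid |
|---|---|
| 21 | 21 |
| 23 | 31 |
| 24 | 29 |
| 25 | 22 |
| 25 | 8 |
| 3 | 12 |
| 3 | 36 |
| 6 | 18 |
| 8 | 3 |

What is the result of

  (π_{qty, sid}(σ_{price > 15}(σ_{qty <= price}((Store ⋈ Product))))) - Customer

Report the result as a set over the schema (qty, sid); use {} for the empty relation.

Natural join on cname: {(Cal, 29, bio, 25, 4), (Cal, 29, bio, 27, 4), (Eve, 35, qa, 23, 31), (Eve, 35, qa, 30, 19), (Mo, 36, eng, 2, 16), (Mo, 36, eng, 25, 38), (Mo, 36, eng, 3, 36), (Mo, 36, eng, 37, 3), (Mo, 5, ops, 2, 16), (Mo, 5, ops, 25, 38), (Mo, 5, ops, 3, 36), (Mo, 5, ops, 37, 3)}
Apply σ_{qty <= price}; surviving tuples: {(Cal, 29, bio, 25, 4), (Cal, 29, bio, 27, 4), (Eve, 35, qa, 23, 31), (Eve, 35, qa, 30, 19), (Mo, 36, eng, 2, 16), (Mo, 36, eng, 25, 38), (Mo, 36, eng, 3, 36), (Mo, 5, ops, 2, 16), (Mo, 5, ops, 3, 36)}
Apply σ_{price > 15}; surviving tuples: {(Cal, 29, bio, 25, 4), (Cal, 29, bio, 27, 4), (Eve, 35, qa, 23, 31), (Eve, 35, qa, 30, 19), (Mo, 36, eng, 2, 16), (Mo, 36, eng, 25, 38), (Mo, 36, eng, 3, 36)}
π_{qty, sid} gives {(2, 16), (23, 31), (25, 38), (25, 4), (27, 4), (3, 36), (30, 19)}.
Taking the difference: {(2, 16), (25, 38), (25, 4), (27, 4), (30, 19)}

{(2, 16), (25, 38), (25, 4), (27, 4), (30, 19)}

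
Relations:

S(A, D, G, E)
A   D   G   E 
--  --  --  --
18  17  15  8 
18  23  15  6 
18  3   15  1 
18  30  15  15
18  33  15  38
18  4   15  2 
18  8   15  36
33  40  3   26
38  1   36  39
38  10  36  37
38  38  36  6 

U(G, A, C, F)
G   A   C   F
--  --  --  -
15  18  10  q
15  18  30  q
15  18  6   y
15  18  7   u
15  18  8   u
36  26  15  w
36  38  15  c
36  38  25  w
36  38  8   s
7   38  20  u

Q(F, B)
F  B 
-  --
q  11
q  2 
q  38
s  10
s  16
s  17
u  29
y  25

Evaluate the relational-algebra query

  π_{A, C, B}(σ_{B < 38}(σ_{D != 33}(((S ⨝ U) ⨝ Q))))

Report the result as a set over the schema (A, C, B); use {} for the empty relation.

{(18, 10, 11), (18, 10, 2), (18, 30, 11), (18, 30, 2), (18, 6, 25), (18, 7, 29), (18, 8, 29), (38, 8, 10), (38, 8, 16), (38, 8, 17)}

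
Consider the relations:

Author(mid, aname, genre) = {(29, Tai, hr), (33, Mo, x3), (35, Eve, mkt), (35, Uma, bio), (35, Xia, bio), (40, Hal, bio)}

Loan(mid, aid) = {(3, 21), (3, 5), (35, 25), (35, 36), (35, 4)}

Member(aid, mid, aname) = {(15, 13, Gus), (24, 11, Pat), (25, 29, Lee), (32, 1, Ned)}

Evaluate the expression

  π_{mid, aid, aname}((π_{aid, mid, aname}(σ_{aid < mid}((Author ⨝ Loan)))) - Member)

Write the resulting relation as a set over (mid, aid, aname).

{(35, 25, Eve), (35, 25, Uma), (35, 25, Xia), (35, 4, Eve), (35, 4, Uma), (35, 4, Xia)}

Joining Author and Loan on mid yields {(35, Eve, mkt, 25), (35, Eve, mkt, 36), (35, Eve, mkt, 4), (35, Uma, bio, 25), (35, Uma, bio, 36), (35, Uma, bio, 4), (35, Xia, bio, 25), (35, Xia, bio, 36), (35, Xia, bio, 4)}.
Selection aid < mid: {(35, Eve, mkt, 25), (35, Eve, mkt, 4), (35, Uma, bio, 25), (35, Uma, bio, 4), (35, Xia, bio, 25), (35, Xia, bio, 4)}
π_{aid, mid, aname} gives {(25, 35, Eve), (25, 35, Uma), (25, 35, Xia), (4, 35, Eve), (4, 35, Uma), (4, 35, Xia)}.
Set difference of the two operands is {(25, 35, Eve), (25, 35, Uma), (25, 35, Xia), (4, 35, Eve), (4, 35, Uma), (4, 35, Xia)}.
π_{mid, aid, aname} gives {(35, 25, Eve), (35, 25, Uma), (35, 25, Xia), (35, 4, Eve), (35, 4, Uma), (35, 4, Xia)}.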